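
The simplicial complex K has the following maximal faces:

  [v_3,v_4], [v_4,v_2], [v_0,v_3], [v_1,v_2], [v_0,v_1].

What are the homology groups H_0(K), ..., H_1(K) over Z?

K has 5 vertices, 5 edges.
rank ∂_0 = 0, rank ∂_1 = 4 ⇒ b_0 = 5 − 0 − 4 = 1; all invariant factors of ∂_1 are 1 so no torsion. So H_0 = Z.
rank ∂_1 = 4, rank ∂_2 = 0 ⇒ b_1 = 5 − 4 − 0 = 1. So H_1 = Z.

H_0 = Z,  H_1 = Z.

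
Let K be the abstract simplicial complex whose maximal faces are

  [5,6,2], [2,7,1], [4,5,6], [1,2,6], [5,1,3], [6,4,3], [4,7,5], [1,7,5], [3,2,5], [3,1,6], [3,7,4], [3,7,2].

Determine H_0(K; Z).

Fix the vertex order 1 < 2 < 3 < 4 < 5 < 6 < 7 and write every simplex with vertices in increasing order. Then dim K = 2 and the simplices of K are:

  0-simplices (7): [1], [2], [3], [4], [5], [6], [7]
  1-simplices (18): [1,2], [1,3], [1,5], [1,6], [1,7], [2,3], [2,5], [2,6], [2,7], [3,4], [3,5], [3,6], [3,7], [4,5], [4,6], [4,7], [5,6], [5,7]
  2-simplices (12): [1,2,6], [1,2,7], [1,3,5], [1,3,6], [1,5,7], [2,3,5], [2,3,7], [2,5,6], [3,4,6], [3,4,7], [4,5,6], [4,5,7]

so the chain groups are C_0 ≅ Z^7, C_1 ≅ Z^18, C_2 ≅ Z^12.

Boundary ∂_1: C_1 → C_0 sends each edge [p,q] (with p < q) to q − p. For instance
  ∂[1,3] = [3] − [1].
This gives a 7×18 integer matrix of rank 6; reducing to Smith normal form yields diagonal entries (1,1,1,1,1,1).

Boundary ∂_2: C_2 → C_1 sends each 2-simplex [p,q,r] to [q,r] − [p,r] + [p,q]. For instance
  ∂[4,5,6] = [5,6] − [4,6] + [4,5],
  ∂[4,5,7] = [5,7] − [4,7] + [4,5].
As a 18×12 matrix over Z this has rank 12, with invariant factors (1,1,1,1,1,1,1,1,1,1,1,2).

Now H_k = ker ∂_k / im ∂_{k+1}, so:

  H_0: rank C_0 − rank ∂_1 = 7 − 6 = 1, and the invariant factors of ∂_1 are all 1, so H_0 ≅ Z.

H_0 ≅ Z.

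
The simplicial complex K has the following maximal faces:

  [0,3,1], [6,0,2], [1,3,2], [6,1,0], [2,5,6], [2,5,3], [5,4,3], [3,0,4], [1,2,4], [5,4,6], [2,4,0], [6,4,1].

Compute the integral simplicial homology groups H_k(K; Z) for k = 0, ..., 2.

H_0 = Z,  H_1 = Z/2,  H_2 = 0.

K has 7 vertices, 18 edges, 12 triangles.
rank ∂_0 = 0, rank ∂_1 = 6 ⇒ b_0 = 7 − 0 − 6 = 1; all invariant factors of ∂_1 are 1 so no torsion. So H_0 ≅ Z.
rank ∂_1 = 6, rank ∂_2 = 12 ⇒ b_1 = 18 − 6 − 12 = 0; ∂_2 has invariant factor(s) [2] giving torsion. So H_1 ≅ Z/2.
rank ∂_2 = 12, rank ∂_3 = 0 ⇒ b_2 = 12 − 12 − 0 = 0. So H_2 ≅ 0.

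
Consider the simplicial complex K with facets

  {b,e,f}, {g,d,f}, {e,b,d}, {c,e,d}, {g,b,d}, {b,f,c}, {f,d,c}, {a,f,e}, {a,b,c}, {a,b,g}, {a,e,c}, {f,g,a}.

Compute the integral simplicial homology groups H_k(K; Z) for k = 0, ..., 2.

H_0 = Z,  H_1 = Z/2,  H_2 = 0.

Fix the vertex order a < b < c < d < e < f < g and write every simplex with vertices in increasing order. Then dim K = 2 and the simplices of K are:

  0-simplices (7): a, b, c, d, e, f, g
  1-simplices (18): ab, ac, ae, af, ag, bc, bd, be, bf, bg, cd, ce, cf, de, df, dg, ef, fg
  2-simplices (12): abc, abg, ace, aef, afg, bcf, bde, bdg, bef, cde, cdf, dfg

giving chain groups C_0 ≅ Z^7, C_1 ≅ Z^18, C_2 ≅ Z^12.

Boundary ∂_1: C_1 → C_0 sends each edge [p,q] (with p < q) to q − p. For instance
  ∂bc = c − b.
The resulting 7×18 matrix has rank 6, and its Smith normal form has invariant factors (1,1,1,1,1,1).

The boundary map ∂_2: C_2 → C_1 maps a triangle to the signed sum of its edges. For instance
  ∂ace = ce − ae + ac,
  ∂bdg = dg − bg + bd.
The resulting 18×12 matrix has rank 12, and its Smith normal form has invariant factors (1,1,1,1,1,1,1,1,1,1,1,2).

Computing H_k = (kernel of ∂_k) / (image of ∂_{k+1}):

  H_0: rank C_0 − rank ∂_1 = 7 − 6 = 1, and the invariant factors of ∂_1 are all 1, so H_0 = Z.
  H_1: rank ker ∂_1 − rank ∂_2 = (18 − 6) − 12 = 0, and ∂_2 has invariant factor 2 > 1, so H_1 = Z/2.
  H_2: rank ker ∂_2 − rank ∂_3 = (12 − 12) − 0 = 0, and there is no ∂_3, so H_2 = 0.

(K is a triangulation of the real projective plane RP^2.)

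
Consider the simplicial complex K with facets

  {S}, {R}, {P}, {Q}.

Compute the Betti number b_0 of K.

K has 4 vertices.
rank ∂_0 = 0, rank ∂_1 = 0 ⇒ b_0 = 4 − 0 − 0 = 4. So H_0 ≅ Z^4.

b_0 = 4.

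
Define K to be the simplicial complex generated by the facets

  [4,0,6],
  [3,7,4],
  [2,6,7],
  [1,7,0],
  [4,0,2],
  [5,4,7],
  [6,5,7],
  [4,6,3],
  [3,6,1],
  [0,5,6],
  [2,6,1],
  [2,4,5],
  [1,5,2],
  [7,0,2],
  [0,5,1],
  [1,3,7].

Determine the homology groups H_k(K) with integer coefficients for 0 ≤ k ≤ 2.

H_0 = Z,  H_1 = Z^2,  H_2 = Z.

Order the vertices as 0 < 1 < 2 < 3 < 4 < 5 < 6 < 7. Listing each simplex with vertices in this order, K has dimension 2 with simplices:

  0-simplices (8): [0], [1], [2], [3], [4], [5], [6], [7]
  1-simplices (24): (24 of them)
  2-simplices (16): [0,1,5], [0,1,7], [0,2,4], [0,2,7], [0,4,6], [0,5,6], [1,2,5], [1,2,6], [1,3,6], [1,3,7], [2,4,5], [2,6,7], [3,4,6], [3,4,7], [4,5,7], [5,6,7]

so the chain groups are C_0 ≅ Z^8, C_1 ≅ Z^24, C_2 ≅ Z^16.

∂_1: C_1 → C_0 is given by ∂[p,q] = [q] − [p]. For instance
  ∂[6,7] = [7] − [6].
The 8×24 boundary matrix has rank 7 and Smith normal form diag(1,1,1,1,1,1,1).

∂_2: C_2 → C_1 acts by ∂[p,q,r] = [q,r] − [p,r] + [p,q]. For instance
  ∂[0,1,5] = [1,5] − [0,5] + [0,1],
  ∂[1,3,7] = [3,7] − [1,7] + [1,3].
The resulting 24×16 matrix has rank 15, and its Smith normal form has invariant factors (1,1,1,1,1,1,1,1,1,1,1,1,1,1,1).

Reading off H_k = ker ∂_k / im ∂_{k+1}:

  H_0: rank C_0 − rank ∂_1 = 8 − 7 = 1, and the invariant factors of ∂_1 are all 1, so H_0 = Z.
  H_1: rank ker ∂_1 − rank ∂_2 = (24 − 7) − 15 = 2, and the invariant factors of ∂_2 are all 1, so H_1 = Z^2.
  H_2: rank ker ∂_2 − rank ∂_3 = (16 − 15) − 0 = 1, and there is no ∂_3, so H_2 = Z.

As a check, the Euler characteristic is 8 − 24 + 16 = 0, which agrees with 1 − 2 + 1 = 0.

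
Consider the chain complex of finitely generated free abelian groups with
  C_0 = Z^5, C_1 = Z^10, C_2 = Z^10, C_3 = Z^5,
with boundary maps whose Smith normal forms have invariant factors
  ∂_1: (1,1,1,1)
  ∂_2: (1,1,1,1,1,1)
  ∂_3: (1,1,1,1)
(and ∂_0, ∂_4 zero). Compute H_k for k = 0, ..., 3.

H_0 = Z,  H_1 = 0,  H_2 = 0,  H_3 = Z.

H_0: b_0 = 5 − 0 − 4 = 1; torsion from ∂_1 factors > 1: none. So H_0 = Z.
H_1: b_1 = 10 − 4 − 6 = 0; torsion from ∂_2 factors > 1: none. So H_1 = 0.
H_2: b_2 = 10 − 6 − 4 = 0; torsion from ∂_3 factors > 1: none. So H_2 = 0.
H_3: b_3 = 5 − 4 − 0 = 1; torsion from ∂_4 factors > 1: none. So H_3 = Z.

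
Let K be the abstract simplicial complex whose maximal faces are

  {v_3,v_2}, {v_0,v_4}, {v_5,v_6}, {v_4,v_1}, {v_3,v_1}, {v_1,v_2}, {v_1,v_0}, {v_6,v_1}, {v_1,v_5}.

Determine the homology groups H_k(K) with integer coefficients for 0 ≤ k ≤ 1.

Fix the vertex order v_0 < v_1 < v_2 < v_3 < v_4 < v_5 < v_6 and write every simplex with vertices in increasing order. Then dim K = 1 and the simplices of K are:

  0-simplices (7): [v_0], [v_1], [v_2], [v_3], [v_4], [v_5], [v_6]
  1-simplices (9): [v_0,v_1], [v_0,v_4], [v_1,v_2], [v_1,v_3], [v_1,v_4], [v_1,v_5], [v_1,v_6], [v_2,v_3], [v_5,v_6]

so the chain groups are C_0 ≅ Z^7, C_1 ≅ Z^9.

The boundary map ∂_1: C_1 → C_0 maps an edge to its endpoints' difference, ∂[p,q] = q − p.
The 7×9 boundary matrix has rank 6 and Smith normal form diag(1,1,1,1,1,1).

Now H_k = ker ∂_k / im ∂_{k+1}, so:

  H_0: rank C_0 − rank ∂_1 = 7 − 6 = 1, and the invariant factors of ∂_1 are all 1, so H_0 = Z.
  H_1: rank ker ∂_1 − rank ∂_2 = (9 − 6) − 0 = 3, and there is no ∂_2, so H_1 = Z^3.

(K is a triangulation of a wedge of 3 circles.)

H_0 = Z,  H_1 = Z^3.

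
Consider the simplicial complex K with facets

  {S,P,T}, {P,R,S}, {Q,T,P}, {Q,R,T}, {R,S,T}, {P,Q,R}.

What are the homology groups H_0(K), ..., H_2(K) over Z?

Fix the vertex order P < Q < R < S < T and write every simplex with vertices in increasing order. Then dim K = 2 and the simplices of K are:

  0-simplices (5): P, Q, R, S, T
  1-simplices (9): PQ, PR, PS, PT, QR, QT, RS, RT, ST
  2-simplices (6): PQR, PQT, PRS, PST, QRT, RST

so the chain groups are C_0 ≅ Z^5, C_1 ≅ Z^9, C_2 ≅ Z^6.

∂_1: C_1 → C_0 maps an edge to its endpoints' difference, ∂[p,q] = q − p. For instance
  ∂PT = T − P.
As a 5×9 matrix over Z this has rank 4, with invariant factors (1,1,1,1).

∂_2: C_2 → C_1 maps a triangle to the signed sum of its edges. For instance
  ∂RST = ST − RT + RS,
  ∂PQT = QT − PT + PQ.
As a 9×6 matrix over Z this has rank 5, with invariant factors (1,1,1,1,1).

Now H_k = ker ∂_k / im ∂_{k+1}, so:

  H_0: rank C_0 − rank ∂_1 = 5 − 4 = 1, and the invariant factors of ∂_1 are all 1, so H_0 ≅ Z.
  H_1: rank ker ∂_1 − rank ∂_2 = (9 − 4) − 5 = 0, and the invariant factors of ∂_2 are all 1, so H_1 ≅ 0.
  H_2: rank ker ∂_2 − rank ∂_3 = (6 − 5) − 0 = 1, and there is no ∂_3, so H_2 ≅ Z.

H_0 ≅ Z,  H_1 = 0,  H_2 ≅ Z.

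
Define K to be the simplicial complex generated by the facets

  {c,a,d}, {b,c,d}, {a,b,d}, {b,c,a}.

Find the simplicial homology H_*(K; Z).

Order the vertices as a < b < c < d. Listing each simplex with vertices in this order, K has dimension 2 with simplices:

  0-simplices (4): a, b, c, d
  1-simplices (6): ab, ac, ad, bc, bd, cd
  2-simplices (4): abc, abd, acd, bcd

Hence C_0 ≅ Z^4, C_1 ≅ Z^6, C_2 ≅ Z^4.

The boundary map ∂_1: C_1 → C_0 is given by ∂[p,q] = [q] − [p].
The 4×6 boundary matrix has rank 3 and Smith normal form diag(1,1,1).

Boundary ∂_2: C_2 → C_1 sends each 2-simplex [p,q,r] to [q,r] − [p,r] + [p,q]. For instance
  ∂abd = bd − ad + ab,
  ∂bcd = cd − bd + bc.
The 6×4 boundary matrix has rank 3 and Smith normal form diag(1,1,1).

Reading off H_k = ker ∂_k / im ∂_{k+1}:

  H_0: rank C_0 − rank ∂_1 = 4 − 3 = 1, and the invariant factors of ∂_1 are all 1, so H_0 = Z.
  H_1: rank ker ∂_1 − rank ∂_2 = (6 − 3) − 3 = 0, and the invariant factors of ∂_2 are all 1, so H_1 = 0.
  H_2: rank ker ∂_2 − rank ∂_3 = (4 − 3) − 0 = 1, and there is no ∂_3, so H_2 = Z.

As a check, the Euler characteristic is 4 − 6 + 4 = 2, which agrees with 1 − 0 + 1 = 2.
(K is a triangulation of the 2-sphere S^2.)

H_0 = Z,  H_1 = 0,  H_2 = Z.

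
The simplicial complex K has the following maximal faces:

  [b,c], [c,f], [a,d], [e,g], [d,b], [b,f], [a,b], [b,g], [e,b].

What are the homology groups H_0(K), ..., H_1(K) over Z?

H_0 = Z,  H_1 = Z^3.

K has 7 vertices, 9 edges.
rank ∂_0 = 0, rank ∂_1 = 6 ⇒ b_0 = 7 − 0 − 6 = 1; all invariant factors of ∂_1 are 1 so no torsion. So H_0 = Z.
rank ∂_1 = 6, rank ∂_2 = 0 ⇒ b_1 = 9 − 6 − 0 = 3. So H_1 = Z^3.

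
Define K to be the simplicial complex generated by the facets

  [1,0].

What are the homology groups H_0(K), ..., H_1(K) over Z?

H_0 ≅ Z,  H_1 = 0.

We work with the vertex ordering 0 < 1. The simplices of K, each written with vertices in increasing order, are:

  0-simplices (2): [0], [1]
  1-simplices (1): [0,1]

Hence C_0 ≅ Z^2, C_1 ≅ Z^1.

∂_1: C_1 → C_0 is given by ∂[p,q] = [q] − [p].
The 2×1 boundary matrix has rank 1 and Smith normal form diag(1).

Now H_k = ker ∂_k / im ∂_{k+1}, so:

  H_0: rank C_0 − rank ∂_1 = 2 − 1 = 1, and the invariant factors of ∂_1 are all 1, so H_0 ≅ Z.
  H_1: rank ker ∂_1 − rank ∂_2 = (1 − 1) − 0 = 0, and there is no ∂_2, so H_1 ≅ 0.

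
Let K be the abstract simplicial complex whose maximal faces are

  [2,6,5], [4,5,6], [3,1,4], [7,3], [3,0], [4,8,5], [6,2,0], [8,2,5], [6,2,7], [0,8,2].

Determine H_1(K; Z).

Fix the vertex order 0 < 1 < 2 < 3 < 4 < 5 < 6 < 7 < 8 and write every simplex with vertices in increasing order. Then dim K = 2 and the simplices of K are:

  0-simplices (9): [0], [1], [2], [3], [4], [5], [6], [7], [8]
  1-simplices (18): [0,2], [0,3], [0,6], [0,8], [1,3], [1,4], [2,5], [2,6], [2,7], [2,8], [3,4], [3,7], [4,5], [4,6], [4,8], [5,6], [5,8], [6,7]
  2-simplices (8): [0,2,6], [0,2,8], [1,3,4], [2,5,6], [2,5,8], [2,6,7], [4,5,6], [4,5,8]

so the chain groups are C_0 ≅ Z^9, C_1 ≅ Z^18, C_2 ≅ Z^8.

∂_1: C_1 → C_0 maps an edge to its endpoints' difference, ∂[p,q] = q − p. For instance
  ∂[1,3] = [3] − [1].
The resulting 9×18 matrix has rank 8, and its Smith normal form has invariant factors (1,1,1,1,1,1,1,1).

Boundary ∂_2: C_2 → C_1 acts by ∂[p,q,r] = [q,r] − [p,r] + [p,q]. For instance
  ∂[0,2,8] = [2,8] − [0,8] + [0,2],
  ∂[2,5,8] = [5,8] − [2,8] + [2,5].
The resulting 18×8 matrix has rank 8, and its Smith normal form has invariant factors (1,1,1,1,1,1,1,1).

Now H_k = ker ∂_k / im ∂_{k+1}, so:

  H_1: rank ker ∂_1 − rank ∂_2 = (18 − 8) − 8 = 2, and the invariant factors of ∂_2 are all 1, so H_1 = Z^2.

H_1 ≅ Z^2.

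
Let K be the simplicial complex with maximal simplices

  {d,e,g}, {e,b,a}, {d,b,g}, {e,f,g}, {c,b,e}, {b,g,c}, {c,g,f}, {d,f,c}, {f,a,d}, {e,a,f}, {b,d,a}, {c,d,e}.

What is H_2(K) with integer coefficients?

H_2 ≅ 0.

Order the vertices as a < b < c < d < e < f < g. Listing each simplex with vertices in this order, K has dimension 2 with simplices:

  0-simplices (7): a, b, c, d, e, f, g
  1-simplices (18): ab, ad, ae, af, bc, bd, be, bg, cd, ce, cf, cg, de, df, dg, ef, eg, fg
  2-simplices (12): abd, abe, adf, aef, bce, bcg, bdg, cde, cdf, cfg, deg, efg

so the chain groups are C_0 ≅ Z^7, C_1 ≅ Z^18, C_2 ≅ Z^12.

Boundary ∂_1: C_1 → C_0 is given by ∂[p,q] = [q] − [p]. For instance
  ∂ab = b − a.
As a 7×18 matrix over Z this has rank 6, with invariant factors (1,1,1,1,1,1).

Boundary ∂_2: C_2 → C_1 maps a triangle to the signed sum of its edges. For instance
  ∂cde = de − ce + cd,
  ∂deg = eg − dg + de.
The 18×12 boundary matrix has rank 12 and Smith normal form diag(1,1,1,1,1,1,1,1,1,1,1,2).

Now H_k = ker ∂_k / im ∂_{k+1}, so:

  H_2: rank ker ∂_2 − rank ∂_3 = (12 − 12) − 0 = 0, and there is no ∂_3, so H_2 = 0.

(K is a triangulation of the real projective plane RP^2.)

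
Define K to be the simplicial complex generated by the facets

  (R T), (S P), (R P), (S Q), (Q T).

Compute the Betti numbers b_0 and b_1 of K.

Fix the vertex order P < Q < R < S < T and write every simplex with vertices in increasing order. Then dim K = 1 and the simplices of K are:

  0-simplices (5): P, Q, R, S, T
  1-simplices (5): PR, PS, QS, QT, RT

giving chain groups C_0 ≅ Z^5, C_1 ≅ Z^5.

Boundary ∂_1: C_1 → C_0 maps an edge to its endpoints' difference, ∂[p,q] = q − p.
The 5×5 boundary matrix has rank 4 and Smith normal form diag(1,1,1,1).

Computing H_k = (kernel of ∂_k) / (image of ∂_{k+1}):

  H_0: rank C_0 − rank ∂_1 = 5 − 4 = 1, and the invariant factors of ∂_1 are all 1, so H_0 ≅ Z.
  H_1: rank ker ∂_1 − rank ∂_2 = (5 − 4) − 0 = 1, and there is no ∂_2, so H_1 ≅ Z.

Hence the Betti numbers are b_0 = 1, b_1 = 1.

b_0 = 1, b_1 = 1.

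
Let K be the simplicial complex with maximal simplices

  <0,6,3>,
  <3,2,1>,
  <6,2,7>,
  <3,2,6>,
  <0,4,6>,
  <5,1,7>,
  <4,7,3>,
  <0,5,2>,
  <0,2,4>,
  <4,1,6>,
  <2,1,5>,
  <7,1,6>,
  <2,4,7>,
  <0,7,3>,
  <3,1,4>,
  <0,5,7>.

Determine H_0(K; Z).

Take the total order 0 < 1 < 2 < 3 < 4 < 5 < 6 < 7 on the vertex set. Then K (dimension 2) consists of the simplices:

  0-simplices (8): [0], [1], [2], [3], [4], [5], [6], [7]
  1-simplices (24): (24 of them)
  2-simplices (16): [0,2,4], [0,2,5], [0,3,6], [0,3,7], [0,4,6], [0,5,7], [1,2,3], [1,2,5], [1,3,4], [1,4,6], [1,5,7], [1,6,7], [2,3,6], [2,4,7], [2,6,7], [3,4,7]

so the chain groups are C_0 ≅ Z^8, C_1 ≅ Z^24, C_2 ≅ Z^16.

Boundary ∂_1: C_1 → C_0 is given by ∂[p,q] = [q] − [p]. For instance
  ∂[5,7] = [7] − [5].
As a 8×24 matrix over Z this has rank 7, with invariant factors (1,1,1,1,1,1,1).

The boundary map ∂_2: C_2 → C_1 acts by ∂[p,q,r] = [q,r] − [p,r] + [p,q]. For instance
  ∂[2,3,6] = [3,6] − [2,6] + [2,3],
  ∂[1,5,7] = [5,7] − [1,7] + [1,5].
This gives a 24×16 integer matrix of rank 15; reducing to Smith normal form yields diagonal entries (1,1,1,1,1,1,1,1,1,1,1,1,1,1,1).

Now H_k = ker ∂_k / im ∂_{k+1}, so:

  H_0: rank C_0 − rank ∂_1 = 8 − 7 = 1, and the invariant factors of ∂_1 are all 1, so H_0 = Z.

H_0 = Z.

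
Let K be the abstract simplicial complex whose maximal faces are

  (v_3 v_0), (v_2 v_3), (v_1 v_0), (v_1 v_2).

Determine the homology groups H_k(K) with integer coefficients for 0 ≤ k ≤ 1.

H_0 = Z,  H_1 = Z.

Order the vertices as v_0 < v_1 < v_2 < v_3. Listing each simplex with vertices in this order, K has dimension 1 with simplices:

  0-simplices (4): [v_0], [v_1], [v_2], [v_3]
  1-simplices (4): [v_0,v_1], [v_0,v_3], [v_1,v_2], [v_2,v_3]

Hence C_0 ≅ Z^4, C_1 ≅ Z^4.

∂_1: C_1 → C_0 is given by ∂[p,q] = [q] − [p].
This gives a 4×4 integer matrix of rank 3; reducing to Smith normal form yields diagonal entries (1,1,1).

Computing H_k = (kernel of ∂_k) / (image of ∂_{k+1}):

  H_0: rank C_0 − rank ∂_1 = 4 − 3 = 1, and the invariant factors of ∂_1 are all 1, so H_0 = Z.
  H_1: rank ker ∂_1 − rank ∂_2 = (4 − 3) − 0 = 1, and there is no ∂_2, so H_1 = Z.

(K is a triangulation of the circle S^1.)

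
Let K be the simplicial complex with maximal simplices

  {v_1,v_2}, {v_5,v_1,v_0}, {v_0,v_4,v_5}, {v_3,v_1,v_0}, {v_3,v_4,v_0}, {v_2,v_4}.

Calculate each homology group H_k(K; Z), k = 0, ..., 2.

H_0 = Z,  H_1 = Z,  H_2 = 0.

Order the vertices as v_0 < v_1 < v_2 < v_3 < v_4 < v_5. Listing each simplex with vertices in this order, K has dimension 2 with simplices:

  0-simplices (6): [v_0], [v_1], [v_2], [v_3], [v_4], [v_5]
  1-simplices (10): [v_0,v_1], [v_0,v_3], [v_0,v_4], [v_0,v_5], [v_1,v_2], [v_1,v_3], [v_1,v_5], [v_2,v_4], [v_3,v_4], [v_4,v_5]
  2-simplices (4): [v_0,v_1,v_3], [v_0,v_1,v_5], [v_0,v_3,v_4], [v_0,v_4,v_5]

so the chain groups are C_0 ≅ Z^6, C_1 ≅ Z^10, C_2 ≅ Z^4.

Boundary ∂_1: C_1 → C_0 sends each edge [p,q] (with p < q) to q − p.
The 6×10 boundary matrix has rank 5 and Smith normal form diag(1,1,1,1,1).

∂_2: C_2 → C_1 maps a triangle to the signed sum of its edges. For instance
  ∂[v_0,v_3,v_4] = [v_3,v_4] − [v_0,v_4] + [v_0,v_3],
  ∂[v_0,v_1,v_3] = [v_1,v_3] − [v_0,v_3] + [v_0,v_1].
As a 10×4 matrix over Z this has rank 4, with invariant factors (1,1,1,1).

Computing H_k = (kernel of ∂_k) / (image of ∂_{k+1}):

  H_0: rank C_0 − rank ∂_1 = 6 − 5 = 1, and the invariant factors of ∂_1 are all 1, so H_0 = Z.
  H_1: rank ker ∂_1 − rank ∂_2 = (10 − 5) − 4 = 1, and the invariant factors of ∂_2 are all 1, so H_1 = Z.
  H_2: rank ker ∂_2 − rank ∂_3 = (4 − 4) − 0 = 0, and there is no ∂_3, so H_2 = 0.

As a check, the Euler characteristic is 6 − 10 + 4 = 0, which agrees with 1 − 1 + 0 = 0.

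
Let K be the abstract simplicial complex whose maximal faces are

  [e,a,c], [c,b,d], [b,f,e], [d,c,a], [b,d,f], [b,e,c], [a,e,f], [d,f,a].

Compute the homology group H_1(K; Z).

Take the total order a < b < c < d < e < f on the vertex set. Then K (dimension 2) consists of the simplices:

  0-simplices (6): a, b, c, d, e, f
  1-simplices (12): ac, ad, ae, af, bc, bd, be, bf, cd, ce, df, ef
  2-simplices (8): acd, ace, adf, aef, bcd, bce, bdf, bef

Hence C_0 ≅ Z^6, C_1 ≅ Z^12, C_2 ≅ Z^8.

The boundary map ∂_1: C_1 → C_0 is given by ∂[p,q] = [q] − [p].
The resulting 6×12 matrix has rank 5, and its Smith normal form has invariant factors (1,1,1,1,1).

The boundary map ∂_2: C_2 → C_1 sends each 2-simplex [p,q,r] to [q,r] − [p,r] + [p,q]. For instance
  ∂bef = ef − bf + be,
  ∂bcd = cd − bd + bc.
The resulting 12×8 matrix has rank 7, and its Smith normal form has invariant factors (1,1,1,1,1,1,1).

From H_k ≅ ker(∂_k) / im(∂_{k+1}) we obtain:

  H_1: rank ker ∂_1 − rank ∂_2 = (12 − 5) − 7 = 0, and the invariant factors of ∂_2 are all 1, so H_1 ≅ 0.

(K is a triangulation of the 2-sphere S^2.)

H_1 ≅ 0.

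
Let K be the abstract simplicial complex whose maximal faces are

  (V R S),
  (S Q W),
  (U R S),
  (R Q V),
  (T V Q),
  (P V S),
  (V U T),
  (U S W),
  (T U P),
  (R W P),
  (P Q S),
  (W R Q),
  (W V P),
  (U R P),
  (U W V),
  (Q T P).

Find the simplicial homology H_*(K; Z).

Order the vertices as P < Q < R < S < T < U < V < W. Listing each simplex with vertices in this order, K has dimension 2 with simplices:

  0-simplices (8): P, Q, R, S, T, U, V, W
  1-simplices (24): PQ, PR, PS, PT, PU, PV, PW, QR, QS, QT, QV, QW, RS, RU, RV, RW, SU, SV, SW, TU, TV, UV, UW, VW
  2-simplices (16): PQS, PQT, PRU, PRW, PSV, PTU, PVW, QRV, QRW, QSW, QTV, RSU, RSV, SUW, TUV, UVW

giving chain groups C_0 ≅ Z^8, C_1 ≅ Z^24, C_2 ≅ Z^16.

∂_1: C_1 → C_0 sends each edge [p,q] (with p < q) to q − p. For instance
  ∂SU = U − S.
The resulting 8×24 matrix has rank 7, and its Smith normal form has invariant factors (1,1,1,1,1,1,1).

∂_2: C_2 → C_1 acts by ∂[p,q,r] = [q,r] − [p,r] + [p,q]. For instance
  ∂PRU = RU − PU + PR,
  ∂QSW = SW − QW + QS.
This gives a 24×16 integer matrix of rank 15; reducing to Smith normal form yields diagonal entries (1,1,1,1,1,1,1,1,1,1,1,1,1,1,1).

Computing H_k = (kernel of ∂_k) / (image of ∂_{k+1}):

  H_0: rank C_0 − rank ∂_1 = 8 − 7 = 1, and the invariant factors of ∂_1 are all 1, so H_0 = Z.
  H_1: rank ker ∂_1 − rank ∂_2 = (24 − 7) − 15 = 2, and the invariant factors of ∂_2 are all 1, so H_1 = Z^2.
  H_2: rank ker ∂_2 − rank ∂_3 = (16 − 15) − 0 = 1, and there is no ∂_3, so H_2 = Z.

H_0 ≅ Z,  H_1 ≅ Z^2,  H_2 ≅ Z.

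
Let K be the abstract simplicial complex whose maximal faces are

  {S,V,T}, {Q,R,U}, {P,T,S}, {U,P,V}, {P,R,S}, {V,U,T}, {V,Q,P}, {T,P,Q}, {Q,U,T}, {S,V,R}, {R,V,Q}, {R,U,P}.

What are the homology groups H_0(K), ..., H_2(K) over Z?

Order the vertices as P < Q < R < S < T < U < V. Listing each simplex with vertices in this order, K has dimension 2 with simplices:

  0-simplices (7): P, Q, R, S, T, U, V
  1-simplices (18): PQ, PR, PS, PT, PU, PV, QR, QT, QU, QV, RS, RU, RV, ST, SV, TU, TV, UV
  2-simplices (12): PQT, PQV, PRS, PRU, PST, PUV, QRU, QRV, QTU, RSV, STV, TUV

Hence C_0 ≅ Z^7, C_1 ≅ Z^18, C_2 ≅ Z^12.

The boundary map ∂_1: C_1 → C_0 maps an edge to its endpoints' difference, ∂[p,q] = q − p. For instance
  ∂ST = T − S.
The resulting 7×18 matrix has rank 6, and its Smith normal form has invariant factors (1,1,1,1,1,1).

Boundary ∂_2: C_2 → C_1 sends each 2-simplex [p,q,r] to [q,r] − [p,r] + [p,q]. For instance
  ∂QRU = RU − QU + QR,
  ∂QTU = TU − QU + QT.
As a 18×12 matrix over Z this has rank 12, with invariant factors (1,1,1,1,1,1,1,1,1,1,1,2).

Now H_k = ker ∂_k / im ∂_{k+1}, so:

  H_0: rank C_0 − rank ∂_1 = 7 − 6 = 1, and the invariant factors of ∂_1 are all 1, so H_0 ≅ Z.
  H_1: rank ker ∂_1 − rank ∂_2 = (18 − 6) − 12 = 0, and ∂_2 has invariant factor 2 > 1, so H_1 ≅ Z/2.
  H_2: rank ker ∂_2 − rank ∂_3 = (12 − 12) − 0 = 0, and there is no ∂_3, so H_2 ≅ 0.

(K is a triangulation of the real projective plane RP^2.)

H_0 ≅ Z,  H_1 ≅ Z/2,  H_2 = 0.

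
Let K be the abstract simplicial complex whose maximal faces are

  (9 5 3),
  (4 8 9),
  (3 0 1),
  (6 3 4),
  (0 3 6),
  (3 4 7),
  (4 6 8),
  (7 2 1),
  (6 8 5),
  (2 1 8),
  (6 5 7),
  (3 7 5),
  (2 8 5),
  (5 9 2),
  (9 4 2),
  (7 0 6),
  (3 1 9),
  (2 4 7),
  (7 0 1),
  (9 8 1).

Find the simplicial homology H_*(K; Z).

Fix the vertex order 0 < 1 < 2 < 3 < 4 < 5 < 6 < 7 < 8 < 9 and write every simplex with vertices in increasing order. Then dim K = 2 and the simplices of K are:

  0-simplices (10): [0], [1], [2], [3], [4], [5], [6], [7], [8], [9]
  1-simplices (30): (30 of them)
  2-simplices (20): (20 of them)

Hence C_0 ≅ Z^10, C_1 ≅ Z^30, C_2 ≅ Z^20.

∂_1: C_1 → C_0 is given by ∂[p,q] = [q] − [p].
This gives a 10×30 integer matrix of rank 9; reducing to Smith normal form yields diagonal entries (1,1,1,1,1,1,1,1,1).

∂_2: C_2 → C_1 maps a triangle to the signed sum of its edges. For instance
  ∂[1,2,8] = [2,8] − [1,8] + [1,2],
  ∂[2,5,8] = [5,8] − [2,8] + [2,5].
The resulting 30×20 matrix has rank 20, and its Smith normal form has invariant factors (1,1,1,1,1,1,1,1,1,1,1,1,1,1,1,1,1,1,1,2).

From H_k ≅ ker(∂_k) / im(∂_{k+1}) we obtain:

  H_0: rank C_0 − rank ∂_1 = 10 − 9 = 1, and the invariant factors of ∂_1 are all 1, so H_0 ≅ Z.
  H_1: rank ker ∂_1 − rank ∂_2 = (30 − 9) − 20 = 1, and ∂_2 has invariant factor 2 > 1, so H_1 ≅ Z × Z/2.
  H_2: rank ker ∂_2 − rank ∂_3 = (20 − 20) − 0 = 0, and there is no ∂_3, so H_2 ≅ 0.

H_0 = Z,  H_1 = Z × Z/2,  H_2 = 0.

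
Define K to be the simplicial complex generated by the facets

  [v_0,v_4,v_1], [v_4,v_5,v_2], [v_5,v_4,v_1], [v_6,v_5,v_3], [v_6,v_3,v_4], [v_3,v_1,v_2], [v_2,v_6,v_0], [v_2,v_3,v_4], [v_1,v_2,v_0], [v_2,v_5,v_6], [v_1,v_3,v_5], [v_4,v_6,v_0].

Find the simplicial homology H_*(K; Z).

Order the vertices as v_0 < v_1 < v_2 < v_3 < v_4 < v_5 < v_6. Listing each simplex with vertices in this order, K has dimension 2 with simplices:

  0-simplices (7): [v_0], [v_1], [v_2], [v_3], [v_4], [v_5], [v_6]
  1-simplices (18): (18 of them)
  2-simplices (12): (12 of them)

Hence C_0 ≅ Z^7, C_1 ≅ Z^18, C_2 ≅ Z^12.

The boundary map ∂_1: C_1 → C_0 maps an edge to its endpoints' difference, ∂[p,q] = q − p.
This gives a 7×18 integer matrix of rank 6; reducing to Smith normal form yields diagonal entries (1,1,1,1,1,1).

Boundary ∂_2: C_2 → C_1 sends each 2-simplex [p,q,r] to [q,r] − [p,r] + [p,q]. For instance
  ∂[v_1,v_2,v_3] = [v_2,v_3] − [v_1,v_3] + [v_1,v_2],
  ∂[v_1,v_3,v_5] = [v_3,v_5] − [v_1,v_5] + [v_1,v_3].
The resulting 18×12 matrix has rank 12, and its Smith normal form has invariant factors (1,1,1,1,1,1,1,1,1,1,1,2).

Computing H_k = (kernel of ∂_k) / (image of ∂_{k+1}):

  H_0: rank C_0 − rank ∂_1 = 7 − 6 = 1, and the invariant factors of ∂_1 are all 1, so H_0 = Z.
  H_1: rank ker ∂_1 − rank ∂_2 = (18 − 6) − 12 = 0, and ∂_2 has invariant factor 2 > 1, so H_1 = Z_2.
  H_2: rank ker ∂_2 − rank ∂_3 = (12 − 12) − 0 = 0, and there is no ∂_3, so H_2 = 0.

H_0 = Z,  H_1 = Z_2,  H_2 = 0.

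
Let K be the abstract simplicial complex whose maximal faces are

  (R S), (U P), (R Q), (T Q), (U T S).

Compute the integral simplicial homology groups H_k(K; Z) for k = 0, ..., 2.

H_0 ≅ Z,  H_1 ≅ Z,  H_2 = 0.

Order the vertices as P < Q < R < S < T < U. Listing each simplex with vertices in this order, K has dimension 2 with simplices:

  0-simplices (6): P, Q, R, S, T, U
  1-simplices (7): PU, QR, QT, RS, ST, SU, TU
  2-simplices (1): STU

giving chain groups C_0 ≅ Z^6, C_1 ≅ Z^7, C_2 ≅ Z^1.

Boundary ∂_1: C_1 → C_0 is given by ∂[p,q] = [q] − [p].
This gives a 6×7 integer matrix of rank 5; reducing to Smith normal form yields diagonal entries (1,1,1,1,1).

∂_2: C_2 → C_1 sends each 2-simplex [p,q,r] to [q,r] − [p,r] + [p,q]. For instance
  ∂STU = TU − SU + ST.
The 7×1 boundary matrix has rank 1 and Smith normal form diag(1).

Reading off H_k = ker ∂_k / im ∂_{k+1}:

  H_0: rank C_0 − rank ∂_1 = 6 − 5 = 1, and the invariant factors of ∂_1 are all 1, so H_0 = Z.
  H_1: rank ker ∂_1 − rank ∂_2 = (7 − 5) − 1 = 1, and the invariant factors of ∂_2 are all 1, so H_1 = Z.
  H_2: rank ker ∂_2 − rank ∂_3 = (1 − 1) − 0 = 0, and there is no ∂_3, so H_2 = 0.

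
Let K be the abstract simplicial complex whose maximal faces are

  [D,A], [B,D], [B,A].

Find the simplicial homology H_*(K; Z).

We work with the vertex ordering A < B < D. The simplices of K, each written with vertices in increasing order, are:

  0-simplices (3): A, B, D
  1-simplices (3): AB, AD, BD

Hence C_0 ≅ Z^3, C_1 ≅ Z^3.

∂_1: C_1 → C_0 sends each edge [p,q] (with p < q) to q − p.
The resulting 3×3 matrix has rank 2, and its Smith normal form has invariant factors (1,1).

Now H_k = ker ∂_k / im ∂_{k+1}, so:

  H_0: rank C_0 − rank ∂_1 = 3 − 2 = 1, and the invariant factors of ∂_1 are all 1, so H_0 = Z.
  H_1: rank ker ∂_1 − rank ∂_2 = (3 − 2) − 0 = 1, and there is no ∂_2, so H_1 = Z.

H_0 ≅ Z,  H_1 ≅ Z.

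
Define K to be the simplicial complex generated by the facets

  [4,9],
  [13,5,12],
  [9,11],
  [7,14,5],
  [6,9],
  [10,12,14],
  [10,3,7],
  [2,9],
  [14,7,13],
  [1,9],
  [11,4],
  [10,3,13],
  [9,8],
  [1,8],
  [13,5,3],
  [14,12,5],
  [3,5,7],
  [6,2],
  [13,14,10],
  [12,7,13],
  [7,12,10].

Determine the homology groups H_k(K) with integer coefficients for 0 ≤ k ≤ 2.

Fix the vertex order 1 < 2 < 3 < 4 < 5 < 6 < 7 < 8 < 9 < 10 < 11 < 12 < 13 < 14 and write every simplex with vertices in increasing order. Then dim K = 2 and the simplices of K are:

  0-simplices (14): [1], [2], [3], [4], [5], [6], [7], [8], [9], [10], [11], [12], [13], [14]
  1-simplices (27): (27 of them)
  2-simplices (12): [3,5,7], [3,5,13], [3,7,10], [3,10,13], [5,7,14], [5,12,13], [5,12,14], [7,10,12], [7,12,13], [7,13,14], [10,12,14], [10,13,14]

giving chain groups C_0 ≅ Z^14, C_1 ≅ Z^27, C_2 ≅ Z^12.

The boundary map ∂_1: C_1 → C_0 sends each edge [p,q] (with p < q) to q − p. For instance
  ∂[7,10] = [10] − [7].
As a 14×27 matrix over Z this has rank 12, with invariant factors (1,1,1,1,1,1,1,1,1,1,1,1).

The boundary map ∂_2: C_2 → C_1 sends each 2-simplex [p,q,r] to [q,r] − [p,r] + [p,q]. For instance
  ∂[7,12,13] = [12,13] − [7,13] + [7,12],
  ∂[5,12,13] = [12,13] − [5,13] + [5,12].
This gives a 27×12 integer matrix of rank 12; reducing to Smith normal form yields diagonal entries (1,1,1,1,1,1,1,1,1,1,1,2).

Computing H_k = (kernel of ∂_k) / (image of ∂_{k+1}):

  H_0: rank C_0 − rank ∂_1 = 14 − 12 = 2, and the invariant factors of ∂_1 are all 1, so H_0 ≅ Z^2.
  H_1: rank ker ∂_1 − rank ∂_2 = (27 − 12) − 12 = 3, and ∂_2 has invariant factor 2 > 1, so H_1 ≅ Z^3 ⊕ Z_2.
  H_2: rank ker ∂_2 − rank ∂_3 = (12 − 12) − 0 = 0, and there is no ∂_3, so H_2 ≅ 0.

As a check, the Euler characteristic is 14 − 27 + 12 = -1, which agrees with 2 − 3 + 0 = -1.
(K is a triangulation of the disjoint union of a wedge of 3 circles and the real projective plane RP^2.)

H_0 ≅ Z^2,  H_1 ≅ Z^3 ⊕ Z_2,  H_2 = 0.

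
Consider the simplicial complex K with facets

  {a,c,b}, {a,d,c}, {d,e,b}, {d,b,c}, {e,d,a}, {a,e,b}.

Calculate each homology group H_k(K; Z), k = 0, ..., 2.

Fix the vertex order a < b < c < d < e and write every simplex with vertices in increasing order. Then dim K = 2 and the simplices of K are:

  0-simplices (5): a, b, c, d, e
  1-simplices (9): ab, ac, ad, ae, bc, bd, be, cd, de
  2-simplices (6): abc, abe, acd, ade, bcd, bde

giving chain groups C_0 ≅ Z^5, C_1 ≅ Z^9, C_2 ≅ Z^6.

∂_1: C_1 → C_0 maps an edge to its endpoints' difference, ∂[p,q] = q − p. For instance
  ∂bd = d − b.
The 5×9 boundary matrix has rank 4 and Smith normal form diag(1,1,1,1).

Boundary ∂_2: C_2 → C_1 acts by ∂[p,q,r] = [q,r] − [p,r] + [p,q]. For instance
  ∂abe = be − ae + ab,
  ∂bde = de − be + bd.
This gives a 9×6 integer matrix of rank 5; reducing to Smith normal form yields diagonal entries (1,1,1,1,1).

Reading off H_k = ker ∂_k / im ∂_{k+1}:

  H_0: rank C_0 − rank ∂_1 = 5 − 4 = 1, and the invariant factors of ∂_1 are all 1, so H_0 = Z.
  H_1: rank ker ∂_1 − rank ∂_2 = (9 − 4) − 5 = 0, and the invariant factors of ∂_2 are all 1, so H_1 = 0.
  H_2: rank ker ∂_2 − rank ∂_3 = (6 − 5) − 0 = 1, and there is no ∂_3, so H_2 = Z.

H_0 = Z,  H_1 = 0,  H_2 = Z.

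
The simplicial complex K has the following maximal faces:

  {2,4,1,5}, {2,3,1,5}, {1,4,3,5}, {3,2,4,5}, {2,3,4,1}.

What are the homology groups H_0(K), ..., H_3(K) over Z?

H_0 = Z,  H_1 = 0,  H_2 = 0,  H_3 = Z.

Order the vertices as 1 < 2 < 3 < 4 < 5. Listing each simplex with vertices in this order, K has dimension 3 with simplices:

  0-simplices (5): [1], [2], [3], [4], [5]
  1-simplices (10): [1,2], [1,3], [1,4], [1,5], [2,3], [2,4], [2,5], [3,4], [3,5], [4,5]
  2-simplices (10): [1,2,3], [1,2,4], [1,2,5], [1,3,4], [1,3,5], [1,4,5], [2,3,4], [2,3,5], [2,4,5], [3,4,5]
  3-simplices (5): [1,2,3,4], [1,2,3,5], [1,2,4,5], [1,3,4,5], [2,3,4,5]

giving chain groups C_0 ≅ Z^5, C_1 ≅ Z^10, C_2 ≅ Z^10, C_3 ≅ Z^5.

The boundary map ∂_1: C_1 → C_0 sends each edge [p,q] (with p < q) to q − p.
This gives a 5×10 integer matrix of rank 4; reducing to Smith normal form yields diagonal entries (1,1,1,1).

Boundary ∂_2: C_2 → C_1 sends each 2-simplex [p,q,r] to [q,r] − [p,r] + [p,q]. For instance
  ∂[1,2,5] = [2,5] − [1,5] + [1,2],
  ∂[1,3,5] = [3,5] − [1,5] + [1,3].
The resulting 10×10 matrix has rank 6, and its Smith normal form has invariant factors (1,1,1,1,1,1).

The boundary map ∂_3: C_3 → C_2 sends each 3-simplex σ to the alternating sum Σ_i (−1)^i (σ with its i-th vertex removed). For instance
  ∂[1,3,4,5] = [3,4,5] − [1,4,5] + [1,3,5] − [1,3,4],
  ∂[1,2,3,4] = [2,3,4] − [1,3,4] + [1,2,4] − [1,2,3].
The resulting 10×5 matrix has rank 4, and its Smith normal form has invariant factors (1,1,1,1).

Now H_k = ker ∂_k / im ∂_{k+1}, so:

  H_0: rank C_0 − rank ∂_1 = 5 − 4 = 1, and the invariant factors of ∂_1 are all 1, so H_0 ≅ Z.
  H_1: rank ker ∂_1 − rank ∂_2 = (10 − 4) − 6 = 0, and the invariant factors of ∂_2 are all 1, so H_1 ≅ 0.
  H_2: rank ker ∂_2 − rank ∂_3 = (10 − 6) − 4 = 0, and the invariant factors of ∂_3 are all 1, so H_2 ≅ 0.
  H_3: rank ker ∂_3 − rank ∂_4 = (5 − 4) − 0 = 1, and there is no ∂_4, so H_3 ≅ Z.

(K is a triangulation of the 3-sphere S^3.)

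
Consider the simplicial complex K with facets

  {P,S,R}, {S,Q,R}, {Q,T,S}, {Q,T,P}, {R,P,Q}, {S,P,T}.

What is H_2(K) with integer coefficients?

Take the total order P < Q < R < S < T on the vertex set. Then K (dimension 2) consists of the simplices:

  0-simplices (5): P, Q, R, S, T
  1-simplices (9): PQ, PR, PS, PT, QR, QS, QT, RS, ST
  2-simplices (6): PQR, PQT, PRS, PST, QRS, QST

so the chain groups are C_0 ≅ Z^5, C_1 ≅ Z^9, C_2 ≅ Z^6.

∂_1: C_1 → C_0 maps an edge to its endpoints' difference, ∂[p,q] = q − p.
The 5×9 boundary matrix has rank 4 and Smith normal form diag(1,1,1,1).

∂_2: C_2 → C_1 acts by ∂[p,q,r] = [q,r] − [p,r] + [p,q]. For instance
  ∂QRS = RS − QS + QR,
  ∂PQT = QT − PT + PQ.
This gives a 9×6 integer matrix of rank 5; reducing to Smith normal form yields diagonal entries (1,1,1,1,1).

Now H_k = ker ∂_k / im ∂_{k+1}, so:

  H_2: rank ker ∂_2 − rank ∂_3 = (6 − 5) − 0 = 1, and there is no ∂_3, so H_2 = Z.

H_2 = Z.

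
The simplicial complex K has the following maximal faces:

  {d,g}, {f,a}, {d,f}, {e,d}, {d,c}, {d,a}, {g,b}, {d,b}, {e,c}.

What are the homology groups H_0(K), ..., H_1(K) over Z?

Take the total order a < b < c < d < e < f < g on the vertex set. Then K (dimension 1) consists of the simplices:

  0-simplices (7): a, b, c, d, e, f, g
  1-simplices (9): ad, af, bd, bg, cd, ce, de, df, dg

Hence C_0 ≅ Z^7, C_1 ≅ Z^9.

∂_1: C_1 → C_0 maps an edge to its endpoints' difference, ∂[p,q] = q − p. For instance
  ∂dg = g − d.
As a 7×9 matrix over Z this has rank 6, with invariant factors (1,1,1,1,1,1).

Computing H_k = (kernel of ∂_k) / (image of ∂_{k+1}):

  H_0: rank C_0 − rank ∂_1 = 7 − 6 = 1, and the invariant factors of ∂_1 are all 1, so H_0 = Z.
  H_1: rank ker ∂_1 − rank ∂_2 = (9 − 6) − 0 = 3, and there is no ∂_2, so H_1 = Z^3.

H_0 ≅ Z,  H_1 ≅ Z^3.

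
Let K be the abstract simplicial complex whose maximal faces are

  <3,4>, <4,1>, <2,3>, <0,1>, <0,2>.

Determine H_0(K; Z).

Take the total order 0 < 1 < 2 < 3 < 4 on the vertex set. Then K (dimension 1) consists of the simplices:

  0-simplices (5): [0], [1], [2], [3], [4]
  1-simplices (5): [0,1], [0,2], [1,4], [2,3], [3,4]

giving chain groups C_0 ≅ Z^5, C_1 ≅ Z^5.

∂_1: C_1 → C_0 maps an edge to its endpoints' difference, ∂[p,q] = q − p. For instance
  ∂[2,3] = [3] − [2].
The resulting 5×5 matrix has rank 4, and its Smith normal form has invariant factors (1,1,1,1).

From H_k ≅ ker(∂_k) / im(∂_{k+1}) we obtain:

  H_0: rank C_0 − rank ∂_1 = 5 − 4 = 1, and the invariant factors of ∂_1 are all 1, so H_0 ≅ Z.

H_0 = Z.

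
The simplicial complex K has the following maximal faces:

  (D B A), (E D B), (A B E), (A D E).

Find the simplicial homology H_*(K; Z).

We work with the vertex ordering A < B < D < E. The simplices of K, each written with vertices in increasing order, are:

  0-simplices (4): A, B, D, E
  1-simplices (6): AB, AD, AE, BD, BE, DE
  2-simplices (4): ABD, ABE, ADE, BDE

Hence C_0 ≅ Z^4, C_1 ≅ Z^6, C_2 ≅ Z^4.

Boundary ∂_1: C_1 → C_0 maps an edge to its endpoints' difference, ∂[p,q] = q − p.
The resulting 4×6 matrix has rank 3, and its Smith normal form has invariant factors (1,1,1).

∂_2: C_2 → C_1 maps a triangle to the signed sum of its edges. For instance
  ∂BDE = DE − BE + BD,
  ∂ABD = BD − AD + AB.
As a 6×4 matrix over Z this has rank 3, with invariant factors (1,1,1).

From H_k ≅ ker(∂_k) / im(∂_{k+1}) we obtain:

  H_0: rank C_0 − rank ∂_1 = 4 − 3 = 1, and the invariant factors of ∂_1 are all 1, so H_0 ≅ Z.
  H_1: rank ker ∂_1 − rank ∂_2 = (6 − 3) − 3 = 0, and the invariant factors of ∂_2 are all 1, so H_1 ≅ 0.
  H_2: rank ker ∂_2 − rank ∂_3 = (4 − 3) − 0 = 1, and there is no ∂_3, so H_2 ≅ Z.

As a check, the Euler characteristic is 4 − 6 + 4 = 2, which agrees with 1 − 0 + 1 = 2.

H_0 = Z,  H_1 = 0,  H_2 = Z.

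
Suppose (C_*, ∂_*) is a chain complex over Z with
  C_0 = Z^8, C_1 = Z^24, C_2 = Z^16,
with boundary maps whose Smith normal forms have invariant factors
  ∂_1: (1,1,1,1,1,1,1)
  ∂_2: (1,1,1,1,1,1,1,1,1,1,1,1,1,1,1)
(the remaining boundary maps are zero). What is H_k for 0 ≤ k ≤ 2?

H_0: b_0 = 8 − 0 − 7 = 1; torsion from ∂_1 factors > 1: none. So H_0 = Z.
H_1: b_1 = 24 − 7 − 15 = 2; torsion from ∂_2 factors > 1: none. So H_1 = Z^2.
H_2: b_2 = 16 − 15 − 0 = 1; torsion from ∂_3 factors > 1: none. So H_2 = Z.

H_0 = Z,  H_1 = Z^2,  H_2 = Z.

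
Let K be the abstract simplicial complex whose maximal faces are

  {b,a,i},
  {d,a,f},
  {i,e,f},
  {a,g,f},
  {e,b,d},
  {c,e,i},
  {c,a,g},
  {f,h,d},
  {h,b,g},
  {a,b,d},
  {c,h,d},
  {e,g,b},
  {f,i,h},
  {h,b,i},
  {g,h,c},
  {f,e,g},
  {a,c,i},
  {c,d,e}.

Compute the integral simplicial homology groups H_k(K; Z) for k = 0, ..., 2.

H_0 ≅ Z,  H_1 ≅ Z^2,  H_2 ≅ Z.

Take the total order a < b < c < d < e < f < g < h < i on the vertex set. Then K (dimension 2) consists of the simplices:

  0-simplices (9): a, b, c, d, e, f, g, h, i
  1-simplices (27): ab, ac, ad, af, ag, ai, bd, be, bg, bh, bi, cd, ce, cg, ch, ci, de, df, dh, ef, eg, ei, fg, fh, fi, gh, hi
  2-simplices (18): abd, abi, acg, aci, adf, afg, bde, beg, bgh, bhi, cde, cdh, cei, cgh, dfh, efg, efi, fhi

Hence C_0 ≅ Z^9, C_1 ≅ Z^27, C_2 ≅ Z^18.

∂_1: C_1 → C_0 is given by ∂[p,q] = [q] − [p]. For instance
  ∂bg = g − b.
This gives a 9×27 integer matrix of rank 8; reducing to Smith normal form yields diagonal entries (1,1,1,1,1,1,1,1).

∂_2: C_2 → C_1 sends each 2-simplex [p,q,r] to [q,r] − [p,r] + [p,q]. For instance
  ∂acg = cg − ag + ac,
  ∂bgh = gh − bh + bg.
The resulting 27×18 matrix has rank 17, and its Smith normal form has invariant factors (1,1,1,1,1,1,1,1,1,1,1,1,1,1,1,1,1).

Computing H_k = (kernel of ∂_k) / (image of ∂_{k+1}):

  H_0: rank C_0 − rank ∂_1 = 9 − 8 = 1, and the invariant factors of ∂_1 are all 1, so H_0 ≅ Z.
  H_1: rank ker ∂_1 − rank ∂_2 = (27 − 8) − 17 = 2, and the invariant factors of ∂_2 are all 1, so H_1 ≅ Z^2.
  H_2: rank ker ∂_2 − rank ∂_3 = (18 − 17) − 0 = 1, and there is no ∂_3, so H_2 ≅ Z.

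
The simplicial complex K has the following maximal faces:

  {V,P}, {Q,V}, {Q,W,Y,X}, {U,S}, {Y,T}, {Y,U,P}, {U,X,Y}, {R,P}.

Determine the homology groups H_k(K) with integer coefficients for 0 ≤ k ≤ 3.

Fix the vertex order P < Q < R < S < T < U < V < W < X < Y and write every simplex with vertices in increasing order. Then dim K = 3 and the simplices of K are:

  0-simplices (10): P, Q, R, S, T, U, V, W, X, Y
  1-simplices (15): PR, PU, PV, PY, QV, QW, QX, QY, SU, TY, UX, UY, WX, WY, XY
  2-simplices (6): PUY, QWX, QWY, QXY, UXY, WXY
  3-simplices (1): QWXY

Hence C_0 ≅ Z^10, C_1 ≅ Z^15, C_2 ≅ Z^6, C_3 ≅ Z^1.

∂_1: C_1 → C_0 maps an edge to its endpoints' difference, ∂[p,q] = q − p.
The resulting 10×15 matrix has rank 9, and its Smith normal form has invariant factors (1,1,1,1,1,1,1,1,1).

The boundary map ∂_2: C_2 → C_1 sends each 2-simplex [p,q,r] to [q,r] − [p,r] + [p,q]. For instance
  ∂QWX = WX − QX + QW,
  ∂WXY = XY − WY + WX.
The 15×6 boundary matrix has rank 5 and Smith normal form diag(1,1,1,1,1).

∂_3: C_3 → C_2 sends each 3-simplex σ to the alternating sum Σ_i (−1)^i (σ with its i-th vertex removed). For instance
  ∂QWXY = WXY − QXY + QWY − QWX.
The 6×1 boundary matrix has rank 1 and Smith normal form diag(1).

Reading off H_k = ker ∂_k / im ∂_{k+1}:

  H_0: rank C_0 − rank ∂_1 = 10 − 9 = 1, and the invariant factors of ∂_1 are all 1, so H_0 = Z.
  H_1: rank ker ∂_1 − rank ∂_2 = (15 − 9) − 5 = 1, and the invariant factors of ∂_2 are all 1, so H_1 = Z.
  H_2: rank ker ∂_2 − rank ∂_3 = (6 − 5) − 1 = 0, and the invariant factors of ∂_3 are all 1, so H_2 = 0.
  H_3: rank ker ∂_3 − rank ∂_4 = (1 − 1) − 0 = 0, and there is no ∂_4, so H_3 = 0.

H_0 = Z,  H_1 = Z,  H_2 = 0,  H_3 = 0.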